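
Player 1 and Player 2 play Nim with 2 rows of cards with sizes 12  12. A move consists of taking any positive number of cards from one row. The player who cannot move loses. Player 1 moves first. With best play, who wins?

Player 2 wins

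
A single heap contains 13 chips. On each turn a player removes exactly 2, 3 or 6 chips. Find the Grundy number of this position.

2

Build the Grundy sequence with g(k) = mex{g(k−s) : s ∈ {2, 3, 6}, s ≤ k}:
k:     0  1  2  3  4  5  6  7  8  9 10 11 12 13
g(k):  0  0  1  1  2  0  3  1  2  0  0  1  1  2
So g(13) = 2.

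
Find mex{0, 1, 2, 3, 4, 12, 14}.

The values 0, 1, 2, 3, 4 are all present; 5 is the first non-negative integer missing from the set.

5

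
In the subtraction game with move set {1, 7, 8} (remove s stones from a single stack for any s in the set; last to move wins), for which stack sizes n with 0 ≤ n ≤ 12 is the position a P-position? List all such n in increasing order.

0, 2, 4, 6

Grundy values for subtraction set {1, 7, 8}:
k:     0  1  2  3  4  5  6  7  8  9 10 11 12
g(k):  0  1  0  1  0  1  0  1  2  3  2  3  2
The P-positions (g = 0) in 0..12 are 0, 2, 4, 6.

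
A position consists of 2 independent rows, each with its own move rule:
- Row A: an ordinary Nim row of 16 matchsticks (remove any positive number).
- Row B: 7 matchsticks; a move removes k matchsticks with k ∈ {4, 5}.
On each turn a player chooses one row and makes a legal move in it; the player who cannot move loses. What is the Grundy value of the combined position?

Row A is a plain Nim row of size 16, so its Grundy value is 16.
For row B, compute g(0), g(1), … with moves {4, 5}:
k:     0  1  2  3  4  5  6  7
g(k):  0  0  0  0  1  1  1  1
So g(7) = 1.
By the Sprague-Grundy theorem, the Grundy value of a sum of independent games is the XOR of the component values.
Combined value = 16 ⊕ 1 = 17.

17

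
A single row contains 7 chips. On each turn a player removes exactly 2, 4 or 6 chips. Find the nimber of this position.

Build the Grundy sequence with g(k) = mex{g(k−s) : s ∈ {2, 4, 6}, s ≤ k}:
g(0) = mex{} = 0
g(1) = mex{} = 0
g(2) = mex{0} = 1
g(3) = mex{0} = 1
g(4) = mex{0,1} = 2
g(5) = mex{0,1} = 2
g(6) = mex{0,1,2} = 3
g(7) = mex{0,1,2} = 3
So g(7) = 3.

3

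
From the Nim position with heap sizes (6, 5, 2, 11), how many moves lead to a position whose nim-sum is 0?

Compute the nim-sum pairwise:
6 ^ 5 = 3
3 ^ 2 = 1
1 ^ 11 = 10
The overall nim-sum is X = 10. A heap of size p has a winning move iff p XOR X < p (reduce it to p XOR X).
  6: 6 XOR 10 = 12 ≥ 6 — no move.
  5: 5 XOR 10 = 15 ≥ 5 — no move.
  2: 2 XOR 10 = 8 ≥ 2 — no move.
  11: 11 XOR 10 = 1 < 11 — winning move (to 1).
That gives 1 winning move.

1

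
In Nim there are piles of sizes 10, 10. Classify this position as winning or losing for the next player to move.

Compute the nim-sum pairwise:
10 ^ 10 = 0
The nim-sum is 0, so this is a P-position: the player to move is in a losing position under optimal play.

Losing position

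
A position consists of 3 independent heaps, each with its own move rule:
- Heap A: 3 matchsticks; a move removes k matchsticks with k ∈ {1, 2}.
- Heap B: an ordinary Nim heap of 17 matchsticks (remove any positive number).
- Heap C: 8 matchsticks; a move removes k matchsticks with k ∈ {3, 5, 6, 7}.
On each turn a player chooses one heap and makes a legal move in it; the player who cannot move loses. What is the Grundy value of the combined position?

19

Build the Grundy sequence for heap A with g(k) = mex{g(k−s) : s ∈ {1, 2}, s ≤ k}:
g(0) = mex{} = 0
g(1) = mex{0} = 1
g(2) = mex{0,1} = 2
g(3) = mex{1,2} = 0
So g(3) = 0.
Heap B is a plain Nim heap of size 17, so its Grundy value is 17.
Build the Grundy sequence for heap C with g(k) = mex{g(k−s) : s ∈ {3, 5, 6, 7}, s ≤ k}:
k:     0  1  2  3  4  5  6  7  8
g(k):  0  0  0  1  1  1  2  2  2
So g(8) = 2.
The value of a disjunctive sum is the nim-sum of the parts.
Combined value = 0 XOR 17 XOR 2 = 19.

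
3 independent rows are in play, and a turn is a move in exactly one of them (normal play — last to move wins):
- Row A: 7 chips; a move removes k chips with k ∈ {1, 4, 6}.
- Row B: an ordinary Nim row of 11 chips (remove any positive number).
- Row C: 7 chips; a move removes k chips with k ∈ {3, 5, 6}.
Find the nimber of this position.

9

For row A, compute g(0), g(1), … with moves {1, 4, 6}:
k:     0  1  2  3  4  5  6  7
g(k):  0  1  0  1  2  0  1  0
So g(7) = 0.
Row B is a plain Nim row of size 11, so its Grundy value is 11.
For row C, compute g(0), g(1), … with moves {3, 5, 6}:
k:     0  1  2  3  4  5  6  7
g(k):  0  0  0  1  1  1  2  2
So g(7) = 2.
The value of a disjunctive sum is the nim-sum of the parts.
Combined value = 0 XOR 11 XOR 2 = 9.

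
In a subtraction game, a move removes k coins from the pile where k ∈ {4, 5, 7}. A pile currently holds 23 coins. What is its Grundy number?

0

Grundy values for subtraction set {4, 5, 7}:
k:     0  1  2  3  4  5  6  7  8  9 10 11 12 13 14 15 16 17 18 19 20 21 22 23
g(k):  0  0  0  0  1  1  1  1  2  2  2  0  0  0  0  1  1  1  1  2  2  2  0  0
So g(23) = 0.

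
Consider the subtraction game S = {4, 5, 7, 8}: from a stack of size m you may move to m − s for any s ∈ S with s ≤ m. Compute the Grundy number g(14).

0

Build the Grundy sequence with g(k) = mex{g(k−s) : s ∈ {4, 5, 7, 8}, s ≤ k}:
g(0) = mex{} = 0
g(1) = mex{} = 0
g(2) = mex{} = 0
g(3) = mex{} = 0
g(4) = mex{0} = 1
g(5) = mex{0} = 1
g(6) = mex{0} = 1
g(7) = mex{0} = 1
g(8) = mex{0,1} = 2
g(9) = mex{0,1} = 2
g(10) = mex{0,1} = 2
g(11) = mex{0,1} = 2
g(12) = mex{1,2} = 0
g(13) = mex{1,2} = 0
g(14) = mex{1,2} = 0
So g(14) = 0.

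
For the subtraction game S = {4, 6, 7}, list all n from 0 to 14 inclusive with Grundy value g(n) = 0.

0, 1, 2, 3, 11, 12, 13, 14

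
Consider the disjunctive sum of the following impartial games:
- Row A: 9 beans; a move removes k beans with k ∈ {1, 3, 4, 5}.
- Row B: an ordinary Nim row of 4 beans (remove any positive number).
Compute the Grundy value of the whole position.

5

Grundy values for row A (subtraction set {1, 3, 4, 5}):
g(0) = mex{} = 0
g(1) = mex{0} = 1
g(2) = mex{1} = 0
g(3) = mex{0} = 1
g(4) = mex{0,1} = 2
g(5) = mex{0,1,2} = 3
g(6) = mex{0,1,3} = 2
g(7) = mex{0,1,2} = 3
g(8) = mex{1,2,3} = 0
g(9) = mex{0,2,3} = 1
So g(9) = 1.
Row B is a plain Nim row of size 4, so its Grundy value is 4.
By the Sprague-Grundy theorem, the Grundy value of a sum of independent games is the XOR of the component values.
Combined value = 1 ⊕ 4 = 5.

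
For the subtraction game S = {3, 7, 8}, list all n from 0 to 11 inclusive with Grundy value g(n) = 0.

0, 1, 2, 6, 11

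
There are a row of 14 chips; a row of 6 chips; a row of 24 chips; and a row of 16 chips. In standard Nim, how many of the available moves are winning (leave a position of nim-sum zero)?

0

Nim-sum: 14 XOR 6 XOR 24 XOR 16 = 0.
The nim-sum is already 0, so every move leaves a nonzero nim-sum — there are no winning moves.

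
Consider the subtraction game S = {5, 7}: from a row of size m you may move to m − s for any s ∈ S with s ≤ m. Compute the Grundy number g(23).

2

Build the Grundy sequence with g(k) = mex{g(k−s) : s ∈ {5, 7}, s ≤ k}:
k:     0  1  2  3  4  5  6  7  8  9 10 11 12 13 14 15 16 17 18 19 20 21 22 23
g(k):  0  0  0  0  0  1  1  1  1  1  2  2  0  0  0  0  0  1  1  1  1  1  2  2
So g(23) = 2.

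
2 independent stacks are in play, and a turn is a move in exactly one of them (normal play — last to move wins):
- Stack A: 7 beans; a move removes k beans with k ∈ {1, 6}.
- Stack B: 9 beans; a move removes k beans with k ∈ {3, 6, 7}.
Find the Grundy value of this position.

3

Grundy values for stack A (subtraction set {1, 6}):
k:     0  1  2  3  4  5  6  7
g(k):  0  1  0  1  0  1  2  0
So g(7) = 0.
Grundy values for stack B (subtraction set {3, 6, 7}):
k:     0  1  2  3  4  5  6  7  8  9
g(k):  0  0  0  1  1  1  2  2  2  3
So g(9) = 3.
The value of a disjunctive sum is the nim-sum of the parts.
Combined value = 0 XOR 3 = 3.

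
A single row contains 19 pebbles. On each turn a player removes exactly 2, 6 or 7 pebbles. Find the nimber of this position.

1

Build the Grundy sequence with g(k) = mex{g(k−s) : s ∈ {2, 6, 7}, s ≤ k}:
k:     0  1  2  3  4  5  6  7  8  9 10 11 12 13 14 15 16 17 18 19
g(k):  0  0  1  1  0  0  1  1  2  0  3  1  2  0  0  1  1  0  0  1
So g(19) = 1.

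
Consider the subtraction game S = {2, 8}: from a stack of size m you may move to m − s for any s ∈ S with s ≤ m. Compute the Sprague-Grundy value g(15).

0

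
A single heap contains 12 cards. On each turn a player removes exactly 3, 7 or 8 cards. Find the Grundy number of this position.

0

Compute g(0), g(1), … for moves {3, 7, 8}:
k:     0  1  2  3  4  5  6  7  8  9 10 11 12
g(k):  0  0  0  1  1  1  0  2  2  1  3  0  0
So g(12) = 0.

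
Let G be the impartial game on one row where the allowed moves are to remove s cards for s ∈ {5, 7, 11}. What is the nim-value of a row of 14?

Build the Grundy sequence with g(k) = mex{g(k−s) : s ∈ {5, 7, 11}, s ≤ k}:
g(0) = mex{} = 0
g(1) = mex{} = 0
g(2) = mex{} = 0
g(3) = mex{} = 0
g(4) = mex{} = 0
g(5) = mex{0} = 1
g(6) = mex{0} = 1
g(7) = mex{0} = 1
g(8) = mex{0} = 1
g(9) = mex{0} = 1
g(10) = mex{0,1} = 2
g(11) = mex{0,1} = 2
g(12) = mex{0,1} = 2
g(13) = mex{0,1} = 2
g(14) = mex{0,1} = 2
So g(14) = 2.

2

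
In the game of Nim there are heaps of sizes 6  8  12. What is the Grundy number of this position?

2

Compute the nim-sum pairwise:
6 ^ 8 = 14
14 ^ 12 = 2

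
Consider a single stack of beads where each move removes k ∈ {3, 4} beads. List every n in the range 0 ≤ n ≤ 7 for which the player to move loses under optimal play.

0, 1, 2, 7

Build the Grundy sequence with g(k) = mex{g(k−s) : s ∈ {3, 4}, s ≤ k}:
k:     0  1  2  3  4  5  6  7
g(k):  0  0  0  1  1  1  2  0
The P-positions (g = 0) in 0..7 are 0, 1, 2, 7.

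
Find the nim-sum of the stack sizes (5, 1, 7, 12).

15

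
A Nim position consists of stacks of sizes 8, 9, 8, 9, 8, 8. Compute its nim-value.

0

Compute the nim-sum pairwise:
8 ^ 9 = 1
1 ^ 8 = 9
9 ^ 9 = 0
0 ^ 8 = 8
8 ^ 8 = 0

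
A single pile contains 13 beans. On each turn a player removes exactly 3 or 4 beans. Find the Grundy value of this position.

2

Grundy values for subtraction set {3, 4}:
g(0) = mex{} = 0
g(1) = mex{} = 0
g(2) = mex{} = 0
g(3) = mex{0} = 1
g(4) = mex{0} = 1
g(5) = mex{0} = 1
g(6) = mex{0,1} = 2
g(7) = mex{1} = 0
g(8) = mex{1} = 0
g(9) = mex{1,2} = 0
g(10) = mex{0,2} = 1
g(11) = mex{0} = 1
g(12) = mex{0} = 1
g(13) = mex{0,1} = 2
So g(13) = 2.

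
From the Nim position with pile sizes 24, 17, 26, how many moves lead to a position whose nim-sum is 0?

Write each in binary and XOR column by column:
  11000  (24)
  10001  (17)
  11010  (26)
  -----
  10011  (19)
The overall nim-sum is X = 19. A pile of size p has a winning move iff p XOR X < p (reduce it to p XOR X).
  24: 24 XOR 19 = 11 < 24 — winning move (to 11).
  17: 17 XOR 19 = 2 < 17 — winning move (to 2).
  26: 26 XOR 19 = 9 < 26 — winning move (to 9).
That gives 3 winning moves.

3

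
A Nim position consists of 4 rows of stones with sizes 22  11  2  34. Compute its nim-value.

61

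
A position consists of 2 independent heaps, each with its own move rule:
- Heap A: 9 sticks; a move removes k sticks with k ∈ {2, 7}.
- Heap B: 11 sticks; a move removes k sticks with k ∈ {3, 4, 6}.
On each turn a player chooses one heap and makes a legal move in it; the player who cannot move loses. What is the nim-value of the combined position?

0

Grundy values for heap A (subtraction set {2, 7}):
k:     0  1  2  3  4  5  6  7  8  9
g(k):  0  0  1  1  0  0  1  1  2  0
So g(9) = 0.
Build the Grundy sequence for heap B with g(k) = mex{g(k−s) : s ∈ {3, 4, 6}, s ≤ k}:
k:     0  1  2  3  4  5  6  7  8  9 10 11
g(k):  0  0  0  1  1  1  2  2  2  0  0  0
So g(11) = 0.
By the Sprague-Grundy theorem, the Grundy value of a sum of independent games is the XOR of the component values.
Combined value = 0 ⊕ 0 = 0.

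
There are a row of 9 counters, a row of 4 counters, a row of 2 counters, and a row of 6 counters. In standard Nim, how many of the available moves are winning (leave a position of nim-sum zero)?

1

Bitwise XOR of the heap sizes:
  1001  (9)
  0100  (4)
  0010  (2)
  0110  (6)
  ----
  1001  (9)
The overall nim-sum is X = 9. A row of size p has a winning move iff p XOR X < p (reduce it to p XOR X).
  9: 9 XOR 9 = 0 < 9 — winning move (to 0).
  4: 4 XOR 9 = 13 ≥ 4 — no move.
  2: 2 XOR 9 = 11 ≥ 2 — no move.
  6: 6 XOR 9 = 15 ≥ 6 — no move.
That gives 1 winning move.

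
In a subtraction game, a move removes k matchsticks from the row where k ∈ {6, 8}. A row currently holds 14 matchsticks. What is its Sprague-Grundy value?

Compute g(0), g(1), … for moves {6, 8}:
g(0) = mex{} = 0
g(1) = mex{} = 0
g(2) = mex{} = 0
g(3) = mex{} = 0
g(4) = mex{} = 0
g(5) = mex{} = 0
g(6) = mex{0} = 1
g(7) = mex{0} = 1
g(8) = mex{0} = 1
g(9) = mex{0} = 1
g(10) = mex{0} = 1
g(11) = mex{0} = 1
g(12) = mex{0,1} = 2
g(13) = mex{0,1} = 2
g(14) = mex{1} = 0
So g(14) = 0.

0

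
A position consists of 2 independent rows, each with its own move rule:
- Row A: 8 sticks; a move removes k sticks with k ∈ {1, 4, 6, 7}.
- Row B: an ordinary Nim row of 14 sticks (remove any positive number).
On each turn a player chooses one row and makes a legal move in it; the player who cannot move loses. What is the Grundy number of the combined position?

13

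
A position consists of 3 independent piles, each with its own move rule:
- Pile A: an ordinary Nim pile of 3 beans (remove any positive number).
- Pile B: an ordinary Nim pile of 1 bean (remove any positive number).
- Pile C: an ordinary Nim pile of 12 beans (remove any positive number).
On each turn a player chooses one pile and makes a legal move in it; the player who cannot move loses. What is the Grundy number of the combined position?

14

Pile A is a plain Nim pile of size 3, so its Grundy value is 3.
Pile B is a plain Nim pile of size 1, so its Grundy value is 1.
Pile C is a plain Nim pile of size 12, so its Grundy value is 12.
By the Sprague-Grundy theorem, the Grundy value of a sum of independent games is the XOR of the component values.
Combined value = 3 ⊕ 1 ⊕ 12 = 14.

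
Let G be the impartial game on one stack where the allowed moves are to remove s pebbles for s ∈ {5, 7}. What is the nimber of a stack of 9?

1

Build the Grundy sequence with g(k) = mex{g(k−s) : s ∈ {5, 7}, s ≤ k}:
k:     0  1  2  3  4  5  6  7  8  9
g(k):  0  0  0  0  0  1  1  1  1  1
So g(9) = 1.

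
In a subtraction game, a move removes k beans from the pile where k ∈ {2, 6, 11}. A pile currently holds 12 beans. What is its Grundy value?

2

Grundy values for subtraction set {2, 6, 11}:
k:     0  1  2  3  4  5  6  7  8  9 10 11 12
g(k):  0  0  1  1  0  0  1  1  0  0  1  1  2
So g(12) = 2.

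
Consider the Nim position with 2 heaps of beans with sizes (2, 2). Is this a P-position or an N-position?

Nim-sum: 2 ⊕ 2 = 0.
The nim-sum is 0, so this is a P-position: the player to move is in a losing position under optimal play.

P-position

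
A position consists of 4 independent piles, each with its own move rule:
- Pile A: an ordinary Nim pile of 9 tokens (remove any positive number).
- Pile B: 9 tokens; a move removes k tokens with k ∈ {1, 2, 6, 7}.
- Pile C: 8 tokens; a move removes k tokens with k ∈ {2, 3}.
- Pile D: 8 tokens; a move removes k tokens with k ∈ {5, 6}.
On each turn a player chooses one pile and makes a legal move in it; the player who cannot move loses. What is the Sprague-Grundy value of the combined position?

Pile A is a plain Nim pile of size 9, so its Grundy value is 9.
For pile B, compute g(0), g(1), … with moves {1, 2, 6, 7}:
k:     0  1  2  3  4  5  6  7  8  9
g(k):  0  1  2  0  1  2  3  4  0  1
So g(9) = 1.
Build the Grundy sequence for pile C with g(k) = mex{g(k−s) : s ∈ {2, 3}, s ≤ k}:
g(0) = mex{} = 0
g(1) = mex{} = 0
g(2) = mex{0} = 1
g(3) = mex{0} = 1
g(4) = mex{0,1} = 2
g(5) = mex{1} = 0
g(6) = mex{1,2} = 0
g(7) = mex{0,2} = 1
g(8) = mex{0} = 1
So g(8) = 1.
For pile D, compute g(0), g(1), … with moves {5, 6}:
k:     0  1  2  3  4  5  6  7  8
g(k):  0  0  0  0  0  1  1  1  1
So g(8) = 1.
The value of a disjunctive sum is the nim-sum of the parts.
Combined value = 9 XOR 1 XOR 1 XOR 1 = 8.

8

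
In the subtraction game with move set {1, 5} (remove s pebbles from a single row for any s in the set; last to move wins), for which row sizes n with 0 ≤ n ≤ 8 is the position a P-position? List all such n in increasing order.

0, 2, 4, 6, 8

Build the Grundy sequence with g(k) = mex{g(k−s) : s ∈ {1, 5}, s ≤ k}:
k:     0  1  2  3  4  5  6  7  8
g(k):  0  1  0  1  0  1  0  1  0
The P-positions (g = 0) in 0..8 are 0, 2, 4, 6, 8.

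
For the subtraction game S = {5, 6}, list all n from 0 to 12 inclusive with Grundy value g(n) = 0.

0, 1, 2, 3, 4, 11, 12

Grundy values for subtraction set {5, 6}:
k:     0  1  2  3  4  5  6  7  8  9 10 11 12
g(k):  0  0  0  0  0  1  1  1  1  1  2  0  0
The P-positions (g = 0) in 0..12 are 0, 1, 2, 3, 4, 11, 12.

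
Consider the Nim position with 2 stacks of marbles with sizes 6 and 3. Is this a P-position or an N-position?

In binary:
  110  (6)
  011  (3)
  ---
  101  (5)
The nim-sum is 5 ≠ 0, so this is an N-position: the player to move can win.

N-position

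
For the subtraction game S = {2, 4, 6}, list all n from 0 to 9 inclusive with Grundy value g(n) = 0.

0, 1, 8, 9

Compute g(0), g(1), … for moves {2, 4, 6}:
k:     0  1  2  3  4  5  6  7  8  9
g(k):  0  0  1  1  2  2  3  3  0  0
The P-positions (g = 0) in 0..9 are 0, 1, 8, 9.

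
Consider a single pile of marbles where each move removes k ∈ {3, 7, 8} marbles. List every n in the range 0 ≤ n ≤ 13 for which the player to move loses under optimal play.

0, 1, 2, 6, 11, 12

Build the Grundy sequence with g(k) = mex{g(k−s) : s ∈ {3, 7, 8}, s ≤ k}:
g(0) = mex{} = 0
g(1) = mex{} = 0
g(2) = mex{} = 0
g(3) = mex{0} = 1
g(4) = mex{0} = 1
g(5) = mex{0} = 1
g(6) = mex{1} = 0
g(7) = mex{0,1} = 2
g(8) = mex{0,1} = 2
g(9) = mex{0} = 1
g(10) = mex{0,1,2} = 3
g(11) = mex{1,2} = 0
g(12) = mex{1} = 0
g(13) = mex{0,1,3} = 2
The P-positions (g = 0) in 0..13 are 0, 1, 2, 6, 11, 12.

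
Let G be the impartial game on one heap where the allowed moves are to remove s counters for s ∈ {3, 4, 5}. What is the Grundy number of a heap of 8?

0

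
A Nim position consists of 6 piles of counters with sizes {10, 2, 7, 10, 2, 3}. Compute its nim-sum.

Nim-sum: 10 ⊕ 2 ⊕ 7 ⊕ 10 ⊕ 2 ⊕ 3 = 4.

4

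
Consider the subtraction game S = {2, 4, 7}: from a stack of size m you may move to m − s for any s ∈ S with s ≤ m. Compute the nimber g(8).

1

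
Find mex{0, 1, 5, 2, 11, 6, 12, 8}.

The values 0, 1, 2 are all present; 3 is the first non-negative integer missing from the set.

3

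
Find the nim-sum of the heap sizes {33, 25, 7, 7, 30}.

Nim-sum: 33 ⊕ 25 ⊕ 7 ⊕ 7 ⊕ 30 = 38.

38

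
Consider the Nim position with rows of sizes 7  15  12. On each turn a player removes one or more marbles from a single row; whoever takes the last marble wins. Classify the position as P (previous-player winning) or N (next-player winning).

N-position

Nim-sum: 7 XOR 15 XOR 12 = 4.
The nim-sum is 4 ≠ 0, so this is an N-position: the player to move can win.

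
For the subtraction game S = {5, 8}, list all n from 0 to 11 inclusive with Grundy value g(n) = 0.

Build the Grundy sequence with g(k) = mex{g(k−s) : s ∈ {5, 8}, s ≤ k}:
k:     0  1  2  3  4  5  6  7  8  9 10 11
g(k):  0  0  0  0  0  1  1  1  1  1  2  2
The P-positions (g = 0) in 0..11 are 0, 1, 2, 3, 4.

0, 1, 2, 3, 4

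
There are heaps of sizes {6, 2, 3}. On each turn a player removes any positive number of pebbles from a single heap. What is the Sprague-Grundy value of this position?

Compute the nim-sum pairwise:
6 ^ 2 = 4
4 ^ 3 = 7

7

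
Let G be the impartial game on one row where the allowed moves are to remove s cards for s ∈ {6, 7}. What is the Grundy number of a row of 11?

1

Compute g(0), g(1), … for moves {6, 7}:
k:     0  1  2  3  4  5  6  7  8  9 10 11
g(k):  0  0  0  0  0  0  1  1  1  1  1  1
So g(11) = 1.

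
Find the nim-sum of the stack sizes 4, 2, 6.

0

Compute the nim-sum pairwise:
4 ^ 2 = 6
6 ^ 6 = 0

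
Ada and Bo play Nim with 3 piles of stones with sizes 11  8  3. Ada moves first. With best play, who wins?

Bo wins

Compute the nim-sum pairwise:
11 ^ 8 = 3
3 ^ 3 = 0
The nim-sum is 0, so this is a P-position: the player to move is in a losing position under optimal play; Ada is about to move from it and so loses — Bo wins.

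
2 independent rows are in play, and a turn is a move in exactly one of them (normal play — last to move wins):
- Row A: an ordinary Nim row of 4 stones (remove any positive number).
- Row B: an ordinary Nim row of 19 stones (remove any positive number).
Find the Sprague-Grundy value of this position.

Row A is a plain Nim row of size 4, so its Grundy value is 4.
Row B is a plain Nim row of size 19, so its Grundy value is 19.
By the Sprague-Grundy theorem, the Grundy value of a sum of independent games is the XOR of the component values.
Combined value = 4 ⊕ 19 = 23.

23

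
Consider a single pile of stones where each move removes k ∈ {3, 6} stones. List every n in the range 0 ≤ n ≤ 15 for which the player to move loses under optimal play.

Compute g(0), g(1), … for moves {3, 6}:
k:     0  1  2  3  4  5  6  7  8  9 10 11 12 13 14 15
g(k):  0  0  0  1  1  1  2  2  2  0  0  0  1  1  1  2
The P-positions (g = 0) in 0..15 are 0, 1, 2, 9, 10, 11.

0, 1, 2, 9, 10, 11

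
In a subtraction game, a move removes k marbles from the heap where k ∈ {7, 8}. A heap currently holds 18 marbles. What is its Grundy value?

0

Build the Grundy sequence with g(k) = mex{g(k−s) : s ∈ {7, 8}, s ≤ k}:
k:     0  1  2  3  4  5  6  7  8  9 10 11 12 13 14 15 16 17 18
g(k):  0  0  0  0  0  0  0  1  1  1  1  1  1  1  2  0  0  0  0
So g(18) = 0.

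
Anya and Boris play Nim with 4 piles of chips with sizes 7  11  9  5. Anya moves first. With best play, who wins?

Boris wins

Compute the nim-sum pairwise:
7 XOR 11 = 12
12 XOR 9 = 5
5 XOR 5 = 0
The nim-sum is 0, so this is a P-position: the player to move is in a losing position under optimal play; Anya is about to move from it and so loses — Boris wins.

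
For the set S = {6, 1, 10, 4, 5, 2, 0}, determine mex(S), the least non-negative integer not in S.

3

The values 0, 1, 2 are all present; 3 is the first non-negative integer missing from the set.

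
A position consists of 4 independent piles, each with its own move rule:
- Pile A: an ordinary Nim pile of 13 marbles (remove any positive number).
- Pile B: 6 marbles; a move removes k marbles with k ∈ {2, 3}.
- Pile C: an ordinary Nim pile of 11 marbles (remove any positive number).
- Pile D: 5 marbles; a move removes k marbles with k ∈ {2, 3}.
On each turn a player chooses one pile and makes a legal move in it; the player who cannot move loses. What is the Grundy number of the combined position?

Pile A is a plain Nim pile of size 13, so its Grundy value is 13.
For pile B, compute g(0), g(1), … with moves {2, 3}:
g(0) = mex{} = 0
g(1) = mex{} = 0
g(2) = mex{0} = 1
g(3) = mex{0} = 1
g(4) = mex{0,1} = 2
g(5) = mex{1} = 0
g(6) = mex{1,2} = 0
So g(6) = 0.
Pile C is a plain Nim pile of size 11, so its Grundy value is 11.
Grundy values for pile D (subtraction set {2, 3}):
k:     0  1  2  3  4  5
g(k):  0  0  1  1  2  0
So g(5) = 0.
By the Sprague-Grundy theorem, the Grundy value of a sum of independent games is the XOR of the component values.
Combined value = 13 XOR 0 XOR 11 XOR 0 = 6.

6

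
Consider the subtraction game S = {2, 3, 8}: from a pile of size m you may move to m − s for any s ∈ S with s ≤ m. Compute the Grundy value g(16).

0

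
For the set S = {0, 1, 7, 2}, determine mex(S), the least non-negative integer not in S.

The values 0, 1, 2 are all present; 3 is the first non-negative integer missing from the set.

3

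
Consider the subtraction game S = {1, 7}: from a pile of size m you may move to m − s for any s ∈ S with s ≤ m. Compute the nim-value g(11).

1

Compute g(0), g(1), … for moves {1, 7}:
g(0) = mex{} = 0
g(1) = mex{0} = 1
g(2) = mex{1} = 0
g(3) = mex{0} = 1
g(4) = mex{1} = 0
g(5) = mex{0} = 1
g(6) = mex{1} = 0
g(7) = mex{0} = 1
g(8) = mex{1} = 0
g(9) = mex{0} = 1
g(10) = mex{1} = 0
g(11) = mex{0} = 1
So g(11) = 1.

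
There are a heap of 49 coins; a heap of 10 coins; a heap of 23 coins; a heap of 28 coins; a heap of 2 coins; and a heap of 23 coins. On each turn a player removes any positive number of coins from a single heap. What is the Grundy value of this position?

37

Nim-sum: 49 XOR 10 XOR 23 XOR 28 XOR 2 XOR 23 = 37.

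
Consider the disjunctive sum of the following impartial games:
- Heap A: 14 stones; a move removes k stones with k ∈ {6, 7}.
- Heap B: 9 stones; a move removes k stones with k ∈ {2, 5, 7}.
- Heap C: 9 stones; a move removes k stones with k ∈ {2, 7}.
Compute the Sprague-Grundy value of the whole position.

Grundy values for heap A (subtraction set {6, 7}):
g(0) = mex{} = 0
g(1) = mex{} = 0
g(2) = mex{} = 0
g(3) = mex{} = 0
g(4) = mex{} = 0
g(5) = mex{} = 0
g(6) = mex{0} = 1
g(7) = mex{0} = 1
g(8) = mex{0} = 1
g(9) = mex{0} = 1
g(10) = mex{0} = 1
g(11) = mex{0} = 1
g(12) = mex{0,1} = 2
g(13) = mex{1} = 0
g(14) = mex{1} = 0
So g(14) = 0.
Grundy values for heap B (subtraction set {2, 5, 7}):
k:     0  1  2  3  4  5  6  7  8  9
g(k):  0  0  1  1  0  2  1  3  2  2
So g(9) = 2.
Build the Grundy sequence for heap C with g(k) = mex{g(k−s) : s ∈ {2, 7}, s ≤ k}:
g(0) = mex{} = 0
g(1) = mex{} = 0
g(2) = mex{0} = 1
g(3) = mex{0} = 1
g(4) = mex{1} = 0
g(5) = mex{1} = 0
g(6) = mex{0} = 1
g(7) = mex{0} = 1
g(8) = mex{0,1} = 2
g(9) = mex{1} = 0
So g(9) = 0.
By the Sprague-Grundy theorem, the Grundy value of a sum of independent games is the XOR of the component values.
Combined value = 0 ⊕ 2 ⊕ 0 = 2.

2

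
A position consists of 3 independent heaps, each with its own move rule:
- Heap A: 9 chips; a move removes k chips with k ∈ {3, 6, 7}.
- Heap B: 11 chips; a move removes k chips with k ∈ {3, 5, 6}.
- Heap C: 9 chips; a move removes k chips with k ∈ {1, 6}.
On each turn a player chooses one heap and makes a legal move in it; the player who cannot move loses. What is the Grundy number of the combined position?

3

Build the Grundy sequence for heap A with g(k) = mex{g(k−s) : s ∈ {3, 6, 7}, s ≤ k}:
g(0) = mex{} = 0
g(1) = mex{} = 0
g(2) = mex{} = 0
g(3) = mex{0} = 1
g(4) = mex{0} = 1
g(5) = mex{0} = 1
g(6) = mex{0,1} = 2
g(7) = mex{0,1} = 2
g(8) = mex{0,1} = 2
g(9) = mex{0,1,2} = 3
So g(9) = 3.
Build the Grundy sequence for heap B with g(k) = mex{g(k−s) : s ∈ {3, 5, 6}, s ≤ k}:
k:     0  1  2  3  4  5  6  7  8  9 10 11
g(k):  0  0  0  1  1  1  2  2  2  0  0  0
So g(11) = 0.
Grundy values for heap C (subtraction set {1, 6}):
g(0) = mex{} = 0
g(1) = mex{0} = 1
g(2) = mex{1} = 0
g(3) = mex{0} = 1
g(4) = mex{1} = 0
g(5) = mex{0} = 1
g(6) = mex{0,1} = 2
g(7) = mex{1,2} = 0
g(8) = mex{0} = 1
g(9) = mex{1} = 0
So g(9) = 0.
By the Sprague-Grundy theorem, the Grundy value of a sum of independent games is the XOR of the component values.
Combined value = 3 ⊕ 0 ⊕ 0 = 3.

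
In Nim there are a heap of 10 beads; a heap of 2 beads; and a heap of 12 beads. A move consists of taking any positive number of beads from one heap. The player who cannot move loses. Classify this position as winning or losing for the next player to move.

Winning position

Bitwise XOR of the heap sizes:
  1010  (10)
  0010  (2)
  1100  (12)
  ----
  0100  (4)
The nim-sum is 4 ≠ 0, so this is an N-position: the player to move can win.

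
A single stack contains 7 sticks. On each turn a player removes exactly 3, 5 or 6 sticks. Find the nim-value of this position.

2

Compute g(0), g(1), … for moves {3, 5, 6}:
k:     0  1  2  3  4  5  6  7
g(k):  0  0  0  1  1  1  2  2
So g(7) = 2.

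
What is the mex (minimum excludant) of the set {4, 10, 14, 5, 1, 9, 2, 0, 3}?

6

The values 0, 1, 2, 3, 4, 5 are all present; 6 is the first non-negative integer missing from the set.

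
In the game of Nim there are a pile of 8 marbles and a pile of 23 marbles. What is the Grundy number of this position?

31

Bitwise XOR of the heap sizes:
  01000  (8)
  10111  (23)
  -----
  11111  (31)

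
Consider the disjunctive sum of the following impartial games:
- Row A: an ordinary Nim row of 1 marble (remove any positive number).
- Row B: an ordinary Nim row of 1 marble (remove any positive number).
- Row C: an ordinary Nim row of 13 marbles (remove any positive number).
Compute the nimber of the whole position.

13

Row A is a plain Nim row of size 1, so its Grundy value is 1.
Row B is a plain Nim row of size 1, so its Grundy value is 1.
Row C is a plain Nim row of size 13, so its Grundy value is 13.
By the Sprague-Grundy theorem, the Grundy value of a sum of independent games is the XOR of the component values.
Combined value = 1 ⊕ 1 ⊕ 13 = 13.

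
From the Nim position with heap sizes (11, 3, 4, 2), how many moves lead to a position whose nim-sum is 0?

1

Compute the nim-sum pairwise:
11 ^ 3 = 8
8 ^ 4 = 12
12 ^ 2 = 14
The overall nim-sum is X = 14. A heap of size p has a winning move iff p XOR X < p (reduce it to p XOR X).
  11: 11 XOR 14 = 5 < 11 — winning move (to 5).
  3: 3 XOR 14 = 13 ≥ 3 — no move.
  4: 4 XOR 14 = 10 ≥ 4 — no move.
  2: 2 XOR 14 = 12 ≥ 2 — no move.
That gives 1 winning move.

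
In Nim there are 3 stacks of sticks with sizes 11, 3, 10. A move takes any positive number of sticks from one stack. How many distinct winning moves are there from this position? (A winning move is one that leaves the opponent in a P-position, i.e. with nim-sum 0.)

3

Nim-sum: 11 ^ 3 ^ 10 = 2.
The overall nim-sum is X = 2. A stack of size p has a winning move iff p XOR X < p (reduce it to p XOR X).
  11: 11 XOR 2 = 9 < 11 — winning move (to 9).
  3: 3 XOR 2 = 1 < 3 — winning move (to 1).
  10: 10 XOR 2 = 8 < 10 — winning move (to 8).
That gives 3 winning moves.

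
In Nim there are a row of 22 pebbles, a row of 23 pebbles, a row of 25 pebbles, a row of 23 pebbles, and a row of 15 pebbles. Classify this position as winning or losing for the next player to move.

Losing position

Compute the nim-sum pairwise:
22 XOR 23 = 1
1 XOR 25 = 24
24 XOR 23 = 15
15 XOR 15 = 0
The nim-sum is 0, so this is a P-position: the player to move is in a losing position under optimal play.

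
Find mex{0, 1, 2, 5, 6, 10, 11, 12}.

3

The values 0, 1, 2 are all present; 3 is the first non-negative integer missing from the set.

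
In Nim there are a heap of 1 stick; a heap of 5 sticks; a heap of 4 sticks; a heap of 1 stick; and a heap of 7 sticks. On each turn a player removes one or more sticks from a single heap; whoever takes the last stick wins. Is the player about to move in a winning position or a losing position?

Nim-sum: 1 XOR 5 XOR 4 XOR 1 XOR 7 = 6.
The nim-sum is 6 ≠ 0, so this is an N-position: the player to move can win.

Winning position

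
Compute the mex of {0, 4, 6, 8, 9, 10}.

1

0 is in the set but 1 is not, so the mex is 1.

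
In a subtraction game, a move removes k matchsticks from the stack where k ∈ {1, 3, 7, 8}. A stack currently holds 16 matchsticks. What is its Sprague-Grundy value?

1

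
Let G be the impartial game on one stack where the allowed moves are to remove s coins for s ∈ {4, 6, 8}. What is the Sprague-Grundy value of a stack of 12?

0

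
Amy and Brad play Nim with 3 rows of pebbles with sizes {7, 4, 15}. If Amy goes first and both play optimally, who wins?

Amy wins

Compute the nim-sum pairwise:
7 ⊕ 4 = 3
3 ⊕ 15 = 12
The nim-sum is 12 ≠ 0, so this is an N-position: the player to move can win; Amy has a winning move.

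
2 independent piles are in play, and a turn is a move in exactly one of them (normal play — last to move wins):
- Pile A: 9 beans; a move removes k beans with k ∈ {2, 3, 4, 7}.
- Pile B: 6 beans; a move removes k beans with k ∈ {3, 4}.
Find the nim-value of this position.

6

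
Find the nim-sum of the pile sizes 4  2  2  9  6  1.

10

Compute the nim-sum pairwise:
4 ⊕ 2 = 6
6 ⊕ 2 = 4
4 ⊕ 9 = 13
13 ⊕ 6 = 11
11 ⊕ 1 = 10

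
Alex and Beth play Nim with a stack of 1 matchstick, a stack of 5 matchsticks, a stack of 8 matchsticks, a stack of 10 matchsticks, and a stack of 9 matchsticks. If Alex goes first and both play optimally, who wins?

In binary:
  0001  (1)
  0101  (5)
  1000  (8)
  1010  (10)
  1001  (9)
  ----
  1111  (15)
The nim-sum is 15 ≠ 0, so this is an N-position: the player to move can win; Alex has a winning move.

Alex wins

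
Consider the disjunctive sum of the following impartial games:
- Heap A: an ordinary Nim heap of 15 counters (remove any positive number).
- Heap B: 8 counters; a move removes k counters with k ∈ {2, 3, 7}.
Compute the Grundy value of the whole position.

14

Heap A is a plain Nim heap of size 15, so its Grundy value is 15.
Grundy values for heap B (subtraction set {2, 3, 7}):
k:     0  1  2  3  4  5  6  7  8
g(k):  0  0  1  1  2  0  0  1  1
So g(8) = 1.
The value of a disjunctive sum is the nim-sum of the parts.
Combined value = 15 ⊕ 1 = 14.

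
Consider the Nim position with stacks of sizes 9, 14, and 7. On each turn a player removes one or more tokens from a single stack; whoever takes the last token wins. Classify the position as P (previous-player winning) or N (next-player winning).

P-position

Compute the nim-sum pairwise:
9 ^ 14 = 7
7 ^ 7 = 0
The nim-sum is 0, so this is a P-position: the player to move is in a losing position under optimal play.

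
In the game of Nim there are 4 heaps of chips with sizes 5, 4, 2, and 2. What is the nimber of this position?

1

Nim-sum: 5 XOR 4 XOR 2 XOR 2 = 1.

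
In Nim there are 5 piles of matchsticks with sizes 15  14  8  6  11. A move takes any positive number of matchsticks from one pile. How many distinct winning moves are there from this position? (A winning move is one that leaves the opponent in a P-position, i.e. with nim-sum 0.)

3

Compute the nim-sum pairwise:
15 ^ 14 = 1
1 ^ 8 = 9
9 ^ 6 = 15
15 ^ 11 = 4
The overall nim-sum is X = 4. A pile of size p has a winning move iff p XOR X < p (reduce it to p XOR X).
  15: 15 XOR 4 = 11 < 15 — winning move (to 11).
  14: 14 XOR 4 = 10 < 14 — winning move (to 10).
  8: 8 XOR 4 = 12 ≥ 8 — no move.
  6: 6 XOR 4 = 2 < 6 — winning move (to 2).
  11: 11 XOR 4 = 15 ≥ 11 — no move.
That gives 3 winning moves.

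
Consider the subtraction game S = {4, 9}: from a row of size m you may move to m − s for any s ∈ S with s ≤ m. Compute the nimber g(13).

0

Grundy values for subtraction set {4, 9}:
g(0) = mex{} = 0
g(1) = mex{} = 0
g(2) = mex{} = 0
g(3) = mex{} = 0
g(4) = mex{0} = 1
g(5) = mex{0} = 1
g(6) = mex{0} = 1
g(7) = mex{0} = 1
g(8) = mex{1} = 0
g(9) = mex{0,1} = 2
g(10) = mex{0,1} = 2
g(11) = mex{0,1} = 2
g(12) = mex{0} = 1
g(13) = mex{1,2} = 0
So g(13) = 0.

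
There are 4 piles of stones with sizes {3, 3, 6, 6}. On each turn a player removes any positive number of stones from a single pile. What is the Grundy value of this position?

0

Compute the nim-sum pairwise:
3 ^ 3 = 0
0 ^ 6 = 6
6 ^ 6 = 0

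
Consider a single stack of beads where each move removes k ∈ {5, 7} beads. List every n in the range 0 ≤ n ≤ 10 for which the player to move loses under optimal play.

0, 1, 2, 3, 4

Grundy values for subtraction set {5, 7}:
g(0) = mex{} = 0
g(1) = mex{} = 0
g(2) = mex{} = 0
g(3) = mex{} = 0
g(4) = mex{} = 0
g(5) = mex{0} = 1
g(6) = mex{0} = 1
g(7) = mex{0} = 1
g(8) = mex{0} = 1
g(9) = mex{0} = 1
g(10) = mex{0,1} = 2
The P-positions (g = 0) in 0..10 are 0, 1, 2, 3, 4.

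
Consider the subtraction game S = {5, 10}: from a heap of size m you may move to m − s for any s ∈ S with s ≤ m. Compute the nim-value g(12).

2

Compute g(0), g(1), … for moves {5, 10}:
k:     0  1  2  3  4  5  6  7  8  9 10 11 12
g(k):  0  0  0  0  0  1  1  1  1  1  2  2  2
So g(12) = 2.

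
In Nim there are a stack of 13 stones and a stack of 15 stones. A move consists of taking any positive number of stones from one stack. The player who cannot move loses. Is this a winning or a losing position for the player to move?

Winning position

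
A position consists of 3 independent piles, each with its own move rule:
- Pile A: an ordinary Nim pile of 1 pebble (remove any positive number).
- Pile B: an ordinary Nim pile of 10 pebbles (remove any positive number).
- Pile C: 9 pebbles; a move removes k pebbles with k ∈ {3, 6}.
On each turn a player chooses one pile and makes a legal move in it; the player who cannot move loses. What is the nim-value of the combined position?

11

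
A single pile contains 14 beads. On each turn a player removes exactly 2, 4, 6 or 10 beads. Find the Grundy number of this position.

3

Build the Grundy sequence with g(k) = mex{g(k−s) : s ∈ {2, 4, 6, 10}, s ≤ k}:
g(0) = mex{} = 0
g(1) = mex{} = 0
g(2) = mex{0} = 1
g(3) = mex{0} = 1
g(4) = mex{0,1} = 2
g(5) = mex{0,1} = 2
g(6) = mex{0,1,2} = 3
g(7) = mex{0,1,2} = 3
g(8) = mex{1,2,3} = 0
g(9) = mex{1,2,3} = 0
g(10) = mex{0,2,3} = 1
g(11) = mex{0,2,3} = 1
g(12) = mex{0,1,3} = 2
g(13) = mex{0,1,3} = 2
g(14) = mex{0,1,2} = 3
So g(14) = 3.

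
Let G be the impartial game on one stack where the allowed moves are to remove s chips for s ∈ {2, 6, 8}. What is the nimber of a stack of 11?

3

Grundy values for subtraction set {2, 6, 8}:
k:     0  1  2  3  4  5  6  7  8  9 10 11
g(k):  0  0  1  1  0  0  1  1  2  2  3  3
So g(11) = 3.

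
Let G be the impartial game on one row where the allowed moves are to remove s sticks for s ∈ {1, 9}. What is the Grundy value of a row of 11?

Compute g(0), g(1), … for moves {1, 9}:
k:     0  1  2  3  4  5  6  7  8  9 10 11
g(k):  0  1  0  1  0  1  0  1  0  1  0  1
So g(11) = 1.

1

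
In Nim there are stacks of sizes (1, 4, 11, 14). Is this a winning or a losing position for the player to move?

Losing position

Write each in binary and XOR column by column:
  0001  (1)
  0100  (4)
  1011  (11)
  1110  (14)
  ----
  0000  (0)
The nim-sum is 0, so this is a P-position: the player to move is in a losing position under optimal play.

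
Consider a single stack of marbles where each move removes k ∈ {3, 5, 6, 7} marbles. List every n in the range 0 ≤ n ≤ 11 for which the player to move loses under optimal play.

0, 1, 2, 10, 11

Grundy values for subtraction set {3, 5, 6, 7}:
k:     0  1  2  3  4  5  6  7  8  9 10 11
g(k):  0  0  0  1  1  1  2  2  2  3  0  0
The P-positions (g = 0) in 0..11 are 0, 1, 2, 10, 11.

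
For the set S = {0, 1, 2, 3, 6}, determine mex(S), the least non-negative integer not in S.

4

The values 0, 1, 2, 3 are all present; 4 is the first non-negative integer missing from the set.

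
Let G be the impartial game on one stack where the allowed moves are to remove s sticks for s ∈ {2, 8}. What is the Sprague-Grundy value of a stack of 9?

Compute g(0), g(1), … for moves {2, 8}:
g(0) = mex{} = 0
g(1) = mex{} = 0
g(2) = mex{0} = 1
g(3) = mex{0} = 1
g(4) = mex{1} = 0
g(5) = mex{1} = 0
g(6) = mex{0} = 1
g(7) = mex{0} = 1
g(8) = mex{0,1} = 2
g(9) = mex{0,1} = 2
So g(9) = 2.

2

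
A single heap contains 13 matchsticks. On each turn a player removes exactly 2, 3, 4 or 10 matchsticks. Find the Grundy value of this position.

Compute g(0), g(1), … for moves {2, 3, 4, 10}:
k:     0  1  2  3  4  5  6  7  8  9 10 11 12 13
g(k):  0  0  1  1  2  2  0  0  1  1  2  2  0  0
So g(13) = 0.

0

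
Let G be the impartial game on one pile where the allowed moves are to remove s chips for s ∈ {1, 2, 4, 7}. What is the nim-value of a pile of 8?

2

Grundy values for subtraction set {1, 2, 4, 7}:
k:     0  1  2  3  4  5  6  7  8
g(k):  0  1  2  0  1  2  0  1  2
So g(8) = 2.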